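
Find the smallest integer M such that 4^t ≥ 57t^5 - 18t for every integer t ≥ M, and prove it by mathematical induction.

At t = 11: 4194304 < 9179709, so the inequality fails and M ≥ 12. We prove 4^t ≥ 57t^5 - 18t for all t ≥ 12.
For the base case t = 12: 4^t = 16777216 and 57t^5 - 18t = 14183208, so 16777216 ≥ 14183208.
Inductive step: assume the claim holds for t = i, so 4^i ≥ 57i^5 - 18i.
Then 4^(i + 1) = 4·(4^i) ≥ 4·(57i^5 - 18i).
Also, for i ≥ 12 we have 4·(57i^5 - 18i) ≥ 57(i+1)^5 - 18(i+1), since 4·(57i^5 - 18i) − (57(i+1)^5 - 18(i+1)) = 171i^5 - 285i^4 - 570i^3 - 570i^2 - 339i - 39, which is nonnegative for all i ≥ 12.
Combining, 4^(i + 1) ≥ 57(i+1)^5 - 18(i+1).
This completes the induction.
Hence the smallest such M is 12.

M = 12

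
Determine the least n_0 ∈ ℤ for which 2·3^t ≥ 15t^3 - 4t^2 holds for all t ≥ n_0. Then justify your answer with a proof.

n_0 = 8

At t = 7: 4374 < 4949, so the inequality fails and n_0 ≥ 8. We prove 2·3^t ≥ 15t^3 - 4t^2 for all t ≥ 8.
Base step (t = 8): 2·3^t = 13122 and 15t^3 - 4t^2 = 7424, so 13122 ≥ 7424.
For the inductive step, assume it holds for an arbitrary m ≥ 8, so 2·3^m ≥ 15m^3 - 4m^2.
Then 2·3^(m + 1) = 3·(2·3^m) ≥ 3·(15m^3 - 4m^2).
Also, for m ≥ 8 we have 3·(15m^3 - 4m^2) ≥ 15(m+1)^3 - 4(m+1)^2, since 3·(15m^3 - 4m^2) − (15(m+1)^3 - 4(m+1)^2) = 30m^3 - 53m^2 - 37m - 11, which is nonnegative for all m ≥ 8.
Combining, 2·3^(m + 1) ≥ 15(m+1)^3 - 4(m+1)^2.
By induction, the statement is established for all t ≥ 8.
Hence the smallest such n_0 is 8.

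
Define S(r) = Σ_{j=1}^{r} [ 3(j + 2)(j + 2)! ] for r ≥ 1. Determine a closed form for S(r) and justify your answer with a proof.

We claim S(r) = 3(r + 3)! - 18 for all r ≥ 1.
For the base case r = 1: S(1) = 54, and the closed form gives 54. They agree.
Inductive step: assume the claim holds for r = j, so S(j) = 3(j + 3)! - 18.
Then S(j+1) = S(j) + (3(j + 3)(j + 3)!) = (3(j + 3)! - 18) + (3(j + 3)(j + 3)!).
Simplifying, S(j+1) = 3((j+1) + 3)! - 18,
which is the closed form with r = j+1.
By induction, the statement is established for all r ≥ 1.

S(r) = 3(r + 3)! - 18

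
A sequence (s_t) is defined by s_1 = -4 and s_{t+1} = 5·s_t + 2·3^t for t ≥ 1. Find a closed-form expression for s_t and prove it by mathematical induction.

Computing the first terms: s_1 = -4, s_2 = -14, s_3 = -52. This suggests s_t = -3^t - 5^(t - 1).
For the base case t = 1: the formula gives -4 = -4 = s_1.
For the inductive step, assume it holds for an arbitrary p ≥ 1, so s_p = -3^p - 5^(p - 1).
Then s_{p+1} = 5·s_p + 2·3^p = 5·(-3^p - 5^(p - 1)) + 2·3^p = -3^(p + 1) - 5^p = -3^(p+1) - 5^((p+1) - 1),
which is the claimed formula at t = p+1.
Hence, by induction on t, the claim holds for every t ≥ 1.

s_t = -3^t - 5^(t - 1)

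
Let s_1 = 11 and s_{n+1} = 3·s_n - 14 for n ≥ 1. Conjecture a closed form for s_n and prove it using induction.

s_n = 4·3^(n - 1) + 7

Computing the first terms: s_1 = 11, s_2 = 19, s_3 = 43. This suggests s_n = 4·3^(n - 1) + 7.
For the base case n = 1: the formula gives 11 = 11 = s_1.
Inductive step: suppose the statement holds for some p ≥ 1, so s_p = 4·3^(p - 1) + 7.
Then s_{p+1} = 3·s_p - 14 = 3·(4·3^(p - 1) + 7) - 14 = 4·3^p + 7 = 4·3^((p+1) - 1) + 7,
which is the claimed formula at n = p+1.
This completes the induction.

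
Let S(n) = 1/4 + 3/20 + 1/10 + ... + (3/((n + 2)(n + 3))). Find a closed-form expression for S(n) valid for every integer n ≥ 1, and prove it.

We claim S(n) = n/(n + 3) for all n ≥ 1.
Base case (n = 1): S(1) = 1/4, and the closed form gives 1/4. They agree.
Suppose the result is true for n = r, so S(r) = r/(r + 3).
Then S(r+1) = S(r) + (3/((r + 3)(r + 4))) = (r/(r + 3)) + (3/((r + 3)(r + 4))).
Simplifying, S(r+1) = (r + 1)/(r + 4) = (r+1)/((r+1) + 3),
which is the closed form with n = r+1.
This completes the induction.

S(n) = n/(n + 3)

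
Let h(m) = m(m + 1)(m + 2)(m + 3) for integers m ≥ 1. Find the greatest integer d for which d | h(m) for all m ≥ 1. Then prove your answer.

Computing the first values: h(1) = 24 and h(2) = 120; gcd(24, 120) = 24, so d ≤ 24.
We prove 24 | m(m + 1)(m + 2)(m + 3) for all m ≥ 1 by induction on m.
For the base case m = 1: h(1) = 24 = 24·(1), so 24 | h(1).
Inductive step: suppose the statement holds for some j ≥ 1, i.e. 24 | h(j). Then
h(j+1) − h(j) = (j+1)·(j+2)·(j+3)·(j+4) − j·(j+1)·(j+2)·(j+3) = (j+1)·(j+2)·(j+3)·[(j+4) − j] = 4·(j+1)·(j+2)·(j+3). The product of 3 consecutive integers is divisible by (3)! = 6, so h(j+1) − h(j) is divisible by 4·6 = 24. By the inductive hypothesis 24 | h(j), hence 24 | h(j+1).
This completes the induction.
Therefore the largest such d is 24.

d = 24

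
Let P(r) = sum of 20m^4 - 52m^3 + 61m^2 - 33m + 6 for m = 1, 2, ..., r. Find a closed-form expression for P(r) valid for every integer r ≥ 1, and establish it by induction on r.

P(r) = r(4r^4 - 3r^3 + r^2 + r - 1)

We claim P(r) = r(4r^4 - 3r^3 + r^2 + r - 1) for all r ≥ 1.
For the base case r = 1: P(1) = 2, and the closed form gives 2. They agree.
Inductive step: assume the claim holds for r = m, so P(m) = m(4m^4 - 3m^3 + m^2 + m - 1).
Then P(m+1) = P(m) + (20m^4 + 28m^3 + 25m^2 + 13m + 2) = (m(4m^4 - 3m^3 + m^2 + m - 1)) + (20m^4 + 28m^3 + 25m^2 + 13m + 2).
Simplifying, P(m+1) = (m + 1)(4m^4 + 13m^3 + 16m^2 + 10m + 2) = (m+1)(4(m+1)^4 - 3(m+1)^3 + (m+1)^2 + (m+1) - 1),
which is the closed form with r = m+1.
By induction, the statement is established for all r ≥ 1.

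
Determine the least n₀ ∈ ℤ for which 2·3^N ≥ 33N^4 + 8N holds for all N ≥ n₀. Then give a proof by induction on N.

n₀ = 12

At N = 11: 354294 < 483241, so the inequality fails and n₀ ≥ 12. We prove 2·3^N ≥ 33N^4 + 8N for all N ≥ 12.
When N = 12: 2·3^N = 1062882 and 33N^4 + 8N = 684384, so 1062882 ≥ 684384.
Inductive step: suppose the statement holds for some r ≥ 12, so 2·3^r ≥ 33r^4 + 8r.
Then 2·3^(r + 1) = 3·(2·3^r) ≥ 3·(33r^4 + 8r).
Also, for r ≥ 12 we have 3·(33r^4 + 8r) ≥ 33(r+1)^4 + 8(r+1), since 3·(33r^4 + 8r) − (33(r+1)^4 + 8(r+1)) = 66r^4 - 132r^3 - 198r^2 - 116r - 41, which is nonnegative for all r ≥ 12.
Combining, 2·3^(r + 1) ≥ 33(r+1)^4 + 8(r+1).
This completes the induction.
Hence the smallest such n₀ is 12.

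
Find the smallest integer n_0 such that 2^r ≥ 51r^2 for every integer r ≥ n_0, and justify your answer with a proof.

n_0 = 14

At r = 13: 8192 < 8619, so the inequality fails and n_0 ≥ 14. We prove 2^r ≥ 51r^2 for all r ≥ 14.
For the base case r = 14: 2^r = 16384 and 51r^2 = 9996, so 16384 ≥ 9996.
Inductive step: suppose the statement holds for some i ≥ 14, so 2^i ≥ 51i^2.
Then 2^(i + 1) = 2·(2^i) ≥ 2·(51i^2).
Also, for i ≥ 14 we have 2·(51i^2) ≥ 51(i+1)^2, since 2 ≥ (1 + 1/i)^2 for all i ≥ 14.
Combining, 2^(i + 1) ≥ 51(i+1)^2.
By the principle of mathematical induction, the result holds for all r ≥ 14.
Hence the smallest such n_0 is 14.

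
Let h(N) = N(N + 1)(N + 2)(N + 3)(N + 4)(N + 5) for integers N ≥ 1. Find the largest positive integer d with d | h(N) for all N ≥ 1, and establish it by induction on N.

Computing the first values: h(1) = 720 and h(2) = 5040; gcd(720, 5040) = 720, so d ≤ 720.
We prove 720 | N(N + 1)(N + 2)(N + 3)(N + 4)(N + 5) for all N ≥ 1 by induction on N.
Base step (N = 1): h(1) = 720 = 720·(1), so 720 | h(1).
Suppose the result is true for N = r, i.e. 720 | h(r). Then
h(r+1) − h(r) = (r+1)·(r+2)·(r+3)·(r+4)·(r+5)·(r+6) − r·(r+1)·(r+2)·(r+3)·(r+4)·(r+5) = (r+1)·(r+2)·(r+3)·(r+4)·(r+5)·[(r+6) − r] = 6·(r+1)·(r+2)·(r+3)·(r+4)·(r+5). The product of 5 consecutive integers is divisible by (5)! = 120, so h(r+1) − h(r) is divisible by 6·120 = 720. By the inductive hypothesis 720 | h(r), hence 720 | h(r+1).
Hence, by induction on N, the claim holds for every N ≥ 1.
Therefore the largest such d is 720.

d = 720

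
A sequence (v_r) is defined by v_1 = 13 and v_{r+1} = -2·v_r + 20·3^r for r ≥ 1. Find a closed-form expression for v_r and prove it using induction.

v_r = (-2)^(r - 1) + 4·3^r

Computing the first terms: v_1 = 13, v_2 = 34, v_3 = 112. This suggests v_r = (-2)^(r - 1) + 4·3^r.
Base step (r = 1): the formula gives 13 = 13 = v_1.
Inductive step: assume the claim holds for r = m, so v_m = (-2)^(m - 1) + 4·3^m.
Then v_{m+1} = -2·v_m + 20·3^m = -2·((-2)^(m - 1) + 4·3^m) + 20·3^m = (-2)^m + 4·3^(m + 1) = (-2)^((m+1) - 1) + 4·3^(m+1),
which is the claimed formula at r = m+1.
By the principle of mathematical induction, the result holds for all r ≥ 1.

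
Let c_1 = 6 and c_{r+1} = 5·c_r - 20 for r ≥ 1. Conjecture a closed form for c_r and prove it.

c_r = 5^(r - 1) + 5

Computing the first terms: c_1 = 6, c_2 = 10, c_3 = 30. This suggests c_r = 5^(r - 1) + 5.
Base step (r = 1): the formula gives 6 = 6 = c_1.
Inductive step: assume the claim holds for r = i, so c_i = 5^(i - 1) + 5.
Then c_{i+1} = 5·c_i - 20 = 5·(5^(i - 1) + 5) - 20 = 5^i + 5 = 5^((i+1) - 1) + 5,
which is the claimed formula at r = i+1.
By induction, the statement is established for all r ≥ 1.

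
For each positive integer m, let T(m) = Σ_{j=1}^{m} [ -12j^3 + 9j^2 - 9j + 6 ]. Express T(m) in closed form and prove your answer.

T(m) = -3m(m^3 + m^2 + m - 1)

We claim T(m) = -3m(m^3 + m^2 + m - 1) for all m ≥ 1.
When m = 1: T(1) = -6, and the closed form gives -6. They agree.
For the inductive step, assume it holds for an arbitrary j ≥ 1, so T(j) = 3j(-j^3 - j^2 - j + 1).
Then T(j+1) = T(j) + (-12j^3 - 27j^2 - 27j - 6) = (3j(-j^3 - j^2 - j + 1)) + (-12j^3 - 27j^2 - 27j - 6).
Simplifying, T(j+1) = -3(j + 1)(j^3 + 4j^2 + 6j + 2) = -3(j+1)((j+1)^3 + (j+1)^2 + (j+1) - 1),
which is the closed form with m = j+1.
By the principle of mathematical induction, the result holds for all m ≥ 1.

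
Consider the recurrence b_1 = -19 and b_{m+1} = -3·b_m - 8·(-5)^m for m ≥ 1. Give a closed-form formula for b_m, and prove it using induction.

Computing the first terms: b_1 = -19, b_2 = 97, b_3 = -491. This suggests b_m = (-3)^(m - 1) + 4(-5)^m.
When m = 1: the formula gives -19 = -19 = b_1.
For the inductive step, assume it holds for an arbitrary k ≥ 1, so b_k = (-3)^(k - 1) + 4(-5)^k.
Then b_{k+1} = -3·b_k - 8·(-5)^k = -3·((-3)^(k - 1) + 4(-5)^k) - 8·(-5)^k = (-3)^k + 4(-5)^(k + 1) = (-3)^((k+1) - 1) + 4(-5)^(k+1),
which is the claimed formula at m = k+1.
This completes the induction.

b_m = (-3)^(m - 1) + 4(-5)^m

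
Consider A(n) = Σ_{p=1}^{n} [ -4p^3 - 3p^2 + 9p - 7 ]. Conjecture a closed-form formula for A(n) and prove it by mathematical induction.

We claim A(n) = -n(n^3 + 3n^2 - 2n + 3) for all n ≥ 1.
For the base case n = 1: A(1) = -5, and the closed form gives -5. They agree.
Inductive step: suppose the statement holds for some p ≥ 1, so A(p) = p(-p^3 - 3p^2 + 2p - 3).
Then A(p+1) = A(p) + (-4p^3 - 15p^2 - 9p - 5) = (p(-p^3 - 3p^2 + 2p - 3)) + (-4p^3 - 15p^2 - 9p - 5).
Simplifying, A(p+1) = -(p + 1)(p^3 + 6p^2 + 7p + 5) = -(p+1)((p+1)^3 + 3(p+1)^2 - 2(p+1) + 3),
which is the closed form with n = p+1.
Hence, by induction on n, the claim holds for every n ≥ 1.

A(n) = -n(n^3 + 3n^2 - 2n + 3)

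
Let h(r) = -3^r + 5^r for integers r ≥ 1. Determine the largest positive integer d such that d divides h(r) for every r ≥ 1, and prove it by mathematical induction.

d = 2

Computing the first values: h(1) = 2 and h(2) = 16; gcd(2, 16) = 2, so d ≤ 2.
We prove 2 | -3^r + 5^r for all r ≥ 1 by induction on r.
Base case (r = 1): h(1) = 2 = 2·(1), so 2 | h(1).
Inductive step: assume the claim holds for r = j, i.e. 2 | h(j). Then
5^{j+1} − 3^{j+1} = 5·5^j − 3·3^j = 5·(5^j − 3^j) + (2)·3^j. The first term is divisible by 2 by the inductive hypothesis, and the second term (2)·3^j is divisible by 2 since 2 | 2. Hence 2 | h(j+1).
This completes the induction.
Therefore the largest such d is 2.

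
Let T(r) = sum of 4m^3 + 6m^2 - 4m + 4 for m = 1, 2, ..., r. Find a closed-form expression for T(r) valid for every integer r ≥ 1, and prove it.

We claim T(r) = r(r^3 + 4r^2 + 2r + 3) for all r ≥ 1.
Base case (r = 1): T(1) = 10, and the closed form gives 10. They agree.
For the inductive step, assume it holds for an arbitrary m ≥ 1, so T(m) = m(m^3 + 4m^2 + 2m + 3).
Then T(m+1) = T(m) + (4m^3 + 18m^2 + 20m + 10) = (m(m^3 + 4m^2 + 2m + 3)) + (4m^3 + 18m^2 + 20m + 10).
Simplifying, T(m+1) = (m + 1)(m^3 + 7m^2 + 13m + 10) = (m+1)((m+1)^3 + 4(m+1)^2 + 2(m+1) + 3),
which is the closed form with r = m+1.
By induction, the statement is established for all r ≥ 1.

T(r) = r(r^3 + 4r^2 + 2r + 3)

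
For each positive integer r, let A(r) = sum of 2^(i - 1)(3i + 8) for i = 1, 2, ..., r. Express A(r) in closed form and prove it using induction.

We claim A(r) = 2^r(3r + 5) - 5 for all r ≥ 1.
For the base case r = 1: A(1) = 11, and the closed form gives 11. They agree.
For the inductive step, assume it holds for an arbitrary i ≥ 1, so A(i) = 2^i(3i + 5) - 5.
Then A(i+1) = A(i) + (2^i(3i + 11)) = (2^i(3i + 5) - 5) + (2^i(3i + 11)).
Simplifying, A(i+1) = 6·2^i·i + 16·2^i - 5 = 2^(i+1)(3(i+1) + 5) - 5,
which is the closed form with r = i+1.
This completes the induction.

A(r) = 2^r(3r + 5) - 5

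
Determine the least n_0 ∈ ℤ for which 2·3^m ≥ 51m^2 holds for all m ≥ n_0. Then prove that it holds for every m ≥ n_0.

n_0 = 7

At m = 6: 1458 < 1836, so the inequality fails and n_0 ≥ 7. We prove 2·3^m ≥ 51m^2 for all m ≥ 7.
When m = 7: 2·3^m = 4374 and 51m^2 = 2499, so 4374 ≥ 2499.
Inductive step: assume the claim holds for m = k, so 2·3^k ≥ 51k^2.
Then 2·3^(k + 1) = 3·(2·3^k) ≥ 3·(51k^2).
Also, for k ≥ 7 we have 3·(51k^2) ≥ 51(k+1)^2, since 3 ≥ (1 + 1/k)^2 for all k ≥ 7.
Combining, 2·3^(k + 1) ≥ 51(k+1)^2.
By the principle of mathematical induction, the result holds for all m ≥ 7.
Hence the smallest such n_0 is 7.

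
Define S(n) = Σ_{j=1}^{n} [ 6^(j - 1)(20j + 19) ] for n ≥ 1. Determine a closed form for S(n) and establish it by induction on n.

S(n) = 6^n(4n + 3) - 3

We claim S(n) = 6^n(4n + 3) - 3 for all n ≥ 1.
When n = 1: S(1) = 39, and the closed form gives 39. They agree.
Suppose the result is true for n = j, so S(j) = 6^j(4j + 3) - 3.
Then S(j+1) = S(j) + (6^j(20j + 39)) = (6^j(4j + 3) - 3) + (6^j(20j + 39)).
Simplifying, S(j+1) = 24·6^j·j + 42·6^j - 3 = 6^(j+1)(4(j+1) + 3) - 3,
which is the closed form with n = j+1.
Hence, by induction on n, the claim holds for every n ≥ 1.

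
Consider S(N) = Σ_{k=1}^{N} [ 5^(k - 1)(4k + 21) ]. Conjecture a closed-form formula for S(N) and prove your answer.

We claim S(N) = 5^N(N + 5) - 5 for all N ≥ 1.
When N = 1: S(1) = 25, and the closed form gives 25. They agree.
Suppose the result is true for N = k, so S(k) = 5^k(k + 5) - 5.
Then S(k+1) = S(k) + (5^k(4k + 25)) = (5^k(k + 5) - 5) + (5^k(4k + 25)).
Simplifying, S(k+1) = 5·5^k·k + 30·5^k - 5 = 5^(k+1)((k+1) + 5) - 5,
which is the closed form with N = k+1.
By the principle of mathematical induction, the result holds for all N ≥ 1.

S(N) = 5^N(N + 5) - 5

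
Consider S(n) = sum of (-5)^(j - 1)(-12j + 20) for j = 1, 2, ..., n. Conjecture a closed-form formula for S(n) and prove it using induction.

S(n) = (-5)^n(2n - 3) + 3

We claim S(n) = (-5)^n(2n - 3) + 3 for all n ≥ 1.
Base step (n = 1): S(1) = 8, and the closed form gives 8. They agree.
Suppose the result is true for n = j, so S(j) = (-5)^j(2j - 3) + 3.
Then S(j+1) = S(j) + ((-5)^j(-12j + 8)) = ((-5)^j(2j - 3) + 3) + ((-5)^j(-12j + 8)).
Simplifying, S(j+1) = -10(-5)^j·j + 5(-5)^j + 3 = (-5)^(j+1)(2(j+1) - 3) + 3,
which is the closed form with n = j+1.
This completes the induction.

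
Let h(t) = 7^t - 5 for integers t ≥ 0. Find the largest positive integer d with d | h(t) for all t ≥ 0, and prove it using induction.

d = 2

Computing the first values: h(0) = -4 and h(1) = 2; gcd(-4, 2) = 2, so d ≤ 2.
We prove 2 | 7^t - 5 for all t ≥ 0 by induction on t.
Base case (t = 0): h(0) = -4 = 2·(-2), so 2 | h(0).
Inductive step: assume the claim holds for t = k, i.e. 2 | h(k). Then
h(k+1) = 7^(k+1) - 5 = 7·(7^k - 5) + 30 = 7·h(k) + 30. The first term is divisible by 2 by the inductive hypothesis, and 30 is divisible by 2. Hence 2 | h(k+1).
This completes the induction.
Therefore the largest such d is 2.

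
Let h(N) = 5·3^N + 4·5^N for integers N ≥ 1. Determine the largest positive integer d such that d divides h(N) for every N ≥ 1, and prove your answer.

d = 5

Computing the first values: h(1) = 35 and h(2) = 145; gcd(35, 145) = 5, so d ≤ 5.
We prove 5 | 5·3^N + 4·5^N for all N ≥ 1 by induction on N.
Base step (N = 1): h(1) = 35 = 5·(7), so 5 | h(1).
Suppose the result is true for N = i, i.e. 5 | h(i). Then
h(i+1) − 5·h(i) = (5·3^(i+1) + 4·5^(i+1)) − 5·(5·3^i + 4·5^i) = (5)·3^i·(3 − 5) = (-10)·3^i. Since 5 | h(i) by the inductive hypothesis, 5 | 5·h(i); and 5 | -10 since -10 = 5·-2. Therefore 5 | h(i+1).
By induction, the statement is established for all N ≥ 1.
Therefore the largest such d is 5.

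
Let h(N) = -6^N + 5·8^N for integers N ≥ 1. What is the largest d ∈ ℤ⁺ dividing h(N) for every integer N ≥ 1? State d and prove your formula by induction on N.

Computing the first values: h(1) = 34 and h(2) = 284; gcd(34, 284) = 2, so d ≤ 2.
We prove 2 | -6^N + 5·8^N for all N ≥ 1 by induction on N.
When N = 1: h(1) = 34 = 2·(17), so 2 | h(1).
Inductive step: suppose the statement holds for some i ≥ 1, i.e. 2 | h(i). Then
h(i+1) − 8·h(i) = (-6^(i+1) + 5·8^(i+1)) − 8·(-6^i + 5·8^i) = (-1)·6^i·(6 − 8) = (2)·6^i. Since 2 | h(i) by the inductive hypothesis, 2 | 8·h(i); and 2 | 2 since 2 = 2·1. Therefore 2 | h(i+1).
By induction, the statement is established for all N ≥ 1.
Therefore the largest such d is 2.

d = 2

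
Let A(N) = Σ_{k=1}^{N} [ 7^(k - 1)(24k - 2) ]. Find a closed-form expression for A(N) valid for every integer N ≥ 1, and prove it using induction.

A(N) = 7^N(4N - 1) + 1

We claim A(N) = 7^N(4N - 1) + 1 for all N ≥ 1.
When N = 1: A(1) = 22, and the closed form gives 22. They agree.
Inductive step: suppose the statement holds for some k ≥ 1, so A(k) = 7^k(4k - 1) + 1.
Then A(k+1) = A(k) + (7^k(24k + 22)) = (7^k(4k - 1) + 1) + (7^k(24k + 22)).
Simplifying, A(k+1) = 28·7^k·k + 21·7^k + 1 = 7^(k+1)(4(k+1) - 1) + 1,
which is the closed form with N = k+1.
Hence, by induction on N, the claim holds for every N ≥ 1.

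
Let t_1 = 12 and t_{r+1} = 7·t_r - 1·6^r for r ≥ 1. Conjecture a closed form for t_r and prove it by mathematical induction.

t_r = 6^r + 6·7^(r - 1)

Computing the first terms: t_1 = 12, t_2 = 78, t_3 = 510. This suggests t_r = 6^r + 6·7^(r - 1).
Base step (r = 1): the formula gives 12 = 12 = t_1.
Suppose the result is true for r = m, so t_m = 6^m + 6·7^(m - 1).
Then t_{m+1} = 7·t_m - 1·6^m = 7·(6^m + 6·7^(m - 1)) - 1·6^m = 6^(m + 1) + 6·7^m = 6^(m+1) + 6·7^((m+1) - 1),
which is the claimed formula at r = m+1.
By induction, the statement is established for all r ≥ 1.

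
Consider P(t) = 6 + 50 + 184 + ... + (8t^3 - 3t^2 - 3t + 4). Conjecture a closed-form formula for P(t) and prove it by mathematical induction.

We claim P(t) = t(t + 2)(2t^2 - t + 1) for all t ≥ 1.
Base case (t = 1): P(1) = 6, and the closed form gives 6. They agree.
Inductive step: suppose the statement holds for some p ≥ 1, so P(p) = p(2p^3 + 3p^2 - p + 2).
Then P(p+1) = P(p) + (8p^3 + 21p^2 + 15p + 6) = (p(2p^3 + 3p^2 - p + 2)) + (8p^3 + 21p^2 + 15p + 6).
Simplifying, P(p+1) = (p + 1)(p + 3)(2p^2 + 3p + 2) = (p+1)((p+1) + 2)(2(p+1)^2 - (p+1) + 1),
which is the closed form with t = p+1.
By induction, the statement is established for all t ≥ 1.

P(t) = t(t + 2)(2t^2 - t + 1)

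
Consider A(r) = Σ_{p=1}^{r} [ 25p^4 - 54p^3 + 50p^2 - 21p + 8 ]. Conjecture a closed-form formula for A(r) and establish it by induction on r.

We claim A(r) = r(5r^4 - r^3 - 2r^2 + r + 5) for all r ≥ 1.
Base case (r = 1): A(1) = 8, and the closed form gives 8. They agree.
For the inductive step, assume it holds for an arbitrary p ≥ 1, so A(p) = p(5p^4 - p^3 - 2p^2 + p + 5).
Then A(p+1) = A(p) + (25p^4 + 46p^3 + 38p^2 + 17p + 8) = (p(5p^4 - p^3 - 2p^2 + p + 5)) + (25p^4 + 46p^3 + 38p^2 + 17p + 8).
Simplifying, A(p+1) = (p + 1)(5p^4 + 19p^3 + 25p^2 + 14p + 8) = (p+1)(5(p+1)^4 - (p+1)^3 - 2(p+1)^2 + (p+1) + 5),
which is the closed form with r = p+1.
Hence, by induction on r, the claim holds for every r ≥ 1.

A(r) = r(5r^4 - r^3 - 2r^2 + r + 5)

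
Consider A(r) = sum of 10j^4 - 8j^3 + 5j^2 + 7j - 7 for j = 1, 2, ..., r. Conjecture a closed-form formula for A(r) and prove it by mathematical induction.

A(r) = r(2r^4 + 3r^3 + r^2 + 4r - 3)

We claim A(r) = r(2r^4 + 3r^3 + r^2 + 4r - 3) for all r ≥ 1.
When r = 1: A(1) = 7, and the closed form gives 7. They agree.
Suppose the result is true for r = j, so A(j) = j(2j^4 + 3j^3 + j^2 + 4j - 3).
Then A(j+1) = A(j) + (10j^4 + 32j^3 + 41j^2 + 33j + 7) = (j(2j^4 + 3j^3 + j^2 + 4j - 3)) + (10j^4 + 32j^3 + 41j^2 + 33j + 7).
Simplifying, A(j+1) = (j + 1)(2j^4 + 11j^3 + 22j^2 + 23j + 7) = (j+1)(2(j+1)^4 + 3(j+1)^3 + (j+1)^2 + 4(j+1) - 3),
which is the closed form with r = j+1.
Hence, by induction on r, the claim holds for every r ≥ 1.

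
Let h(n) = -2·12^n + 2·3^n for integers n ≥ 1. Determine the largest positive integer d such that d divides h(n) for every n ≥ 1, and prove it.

d = 18

Computing the first values: h(1) = -18 and h(2) = -270; gcd(-18, -270) = 18, so d ≤ 18.
We prove 18 | -2·12^n + 2·3^n for all n ≥ 1 by induction on n.
When n = 1: h(1) = -18 = 18·(-1), so 18 | h(1).
For the inductive step, assume it holds for an arbitrary k ≥ 1, i.e. 18 | h(k). Then
h(k+1) − 12·h(k) = (-2·12^(k+1) + 2·3^(k+1)) − 12·(-2·12^k + 2·3^k) = (2)·3^k·(3 − 12) = (-18)·3^k. Since 18 | h(k) by the inductive hypothesis, 18 | 12·h(k); and 18 | -18 since -18 = 18·-1. Therefore 18 | h(k+1).
By the principle of mathematical induction, the result holds for all n ≥ 1.
Therefore the largest such d is 18.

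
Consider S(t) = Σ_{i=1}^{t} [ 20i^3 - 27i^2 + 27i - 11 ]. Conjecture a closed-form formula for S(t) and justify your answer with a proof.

We claim S(t) = t(5t^3 + t^2 + 5t - 2) for all t ≥ 1.
Base case (t = 1): S(1) = 9, and the closed form gives 9. They agree.
For the inductive step, assume it holds for an arbitrary i ≥ 1, so S(i) = i(5i^3 + i^2 + 5i - 2).
Then S(i+1) = S(i) + (20i^3 + 33i^2 + 33i + 9) = (i(5i^3 + i^2 + 5i - 2)) + (20i^3 + 33i^2 + 33i + 9).
Simplifying, S(i+1) = (i + 1)(5i^3 + 16i^2 + 22i + 9) = (i+1)(5(i+1)^3 + (i+1)^2 + 5(i+1) - 2),
which is the closed form with t = i+1.
Hence, by induction on t, the claim holds for every t ≥ 1.

S(t) = t(5t^3 + t^2 + 5t - 2)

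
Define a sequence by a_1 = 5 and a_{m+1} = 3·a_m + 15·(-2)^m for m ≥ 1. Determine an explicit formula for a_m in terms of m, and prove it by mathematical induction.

a_m = -3(-2)^m - 3^(m - 1)

Computing the first terms: a_1 = 5, a_2 = -15, a_3 = 15. This suggests a_m = -3(-2)^m - 3^(m - 1).
Base case (m = 1): the formula gives 5 = 5 = a_1.
Inductive step: assume the claim holds for m = r, so a_r = -3(-2)^r - 3^(r - 1).
Then a_{r+1} = 3·a_r + 15·(-2)^r = 3·(-3(-2)^r - 3^(r - 1)) + 15·(-2)^r = -3(-2)^(r + 1) - 3^r = -3(-2)^(r+1) - 3^((r+1) - 1),
which is the claimed formula at m = r+1.
By the principle of mathematical induction, the result holds for all m ≥ 1.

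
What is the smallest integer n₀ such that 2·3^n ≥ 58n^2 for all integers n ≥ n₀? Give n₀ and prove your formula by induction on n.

n₀ = 7

At n = 6: 1458 < 2088, so the inequality fails and n₀ ≥ 7. We prove 2·3^n ≥ 58n^2 for all n ≥ 7.
When n = 7: 2·3^n = 4374 and 58n^2 = 2842, so 4374 ≥ 2842.
Inductive step: suppose the statement holds for some j ≥ 7, so 2·3^j ≥ 58j^2.
Then 2·3^(j + 1) = 3·(2·3^j) ≥ 3·(58j^2).
Also, for j ≥ 7 we have 3·(58j^2) ≥ 58(j+1)^2, since 3 ≥ (1 + 1/j)^2 for all j ≥ 7.
Combining, 2·3^(j + 1) ≥ 58(j+1)^2.
By the principle of mathematical induction, the result holds for all n ≥ 7.
Hence the smallest such n₀ is 7.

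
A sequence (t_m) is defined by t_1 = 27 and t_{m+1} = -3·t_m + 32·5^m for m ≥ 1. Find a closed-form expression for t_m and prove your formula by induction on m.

t_m = 7(-3)^(m - 1) + 4·5^m

Computing the first terms: t_1 = 27, t_2 = 79, t_3 = 563. This suggests t_m = 7(-3)^(m - 1) + 4·5^m.
Base step (m = 1): the formula gives 27 = 27 = t_1.
Suppose the result is true for m = p, so t_p = 7(-3)^(p - 1) + 4·5^p.
Then t_{p+1} = -3·t_p + 32·5^p = -3·(7(-3)^(p - 1) + 4·5^p) + 32·5^p = 7(-3)^p + 4·5^(p + 1) = 7(-3)^((p+1) - 1) + 4·5^(p+1),
which is the claimed formula at m = p+1.
Hence, by induction on m, the claim holds for every m ≥ 1.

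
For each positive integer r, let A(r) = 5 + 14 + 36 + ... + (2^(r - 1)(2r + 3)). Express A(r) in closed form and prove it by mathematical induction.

A(r) = 2^r(2r + 1) - 1

We claim A(r) = 2^r(2r + 1) - 1 for all r ≥ 1.
Base case (r = 1): A(1) = 5, and the closed form gives 5. They agree.
Inductive step: assume the claim holds for r = k, so A(k) = 2^k(2k + 1) - 1.
Then A(k+1) = A(k) + (2^k(2k + 5)) = (2^k(2k + 1) - 1) + (2^k(2k + 5)).
Simplifying, A(k+1) = 4·2^k·k + 6·2^k - 1 = 2^(k+1)(2(k+1) + 1) - 1,
which is the closed form with r = k+1.
By the principle of mathematical induction, the result holds for all r ≥ 1.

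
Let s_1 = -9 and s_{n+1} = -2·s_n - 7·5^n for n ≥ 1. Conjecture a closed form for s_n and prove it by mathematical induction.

s_n = -(-2)^(n + 1) - 5^n

Computing the first terms: s_1 = -9, s_2 = -17, s_3 = -141. This suggests s_n = -(-2)^(n + 1) - 5^n.
Base case (n = 1): the formula gives -9 = -9 = s_1.
Inductive step: assume the claim holds for n = p, so s_p = -(-2)^(p + 1) - 5^p.
Then s_{p+1} = -2·s_p - 7·5^p = -2·(-(-2)^(p + 1) - 5^p) - 7·5^p = -(-2)^(p + 2) - 5^(p + 1) = -(-2)^((p+1) + 1) - 5^(p+1),
which is the claimed formula at n = p+1.
Hence, by induction on n, the claim holds for every n ≥ 1.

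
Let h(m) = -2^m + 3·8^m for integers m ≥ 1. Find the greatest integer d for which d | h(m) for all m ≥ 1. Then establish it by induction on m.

Computing the first values: h(1) = 22 and h(2) = 188; gcd(22, 188) = 2, so d ≤ 2.
We prove 2 | -2^m + 3·8^m for all m ≥ 1 by induction on m.
Base case (m = 1): h(1) = 22 = 2·(11), so 2 | h(1).
Inductive step: suppose the statement holds for some j ≥ 1, i.e. 2 | h(j). Then
h(j+1) − 8·h(j) = (-2^(j+1) + 3·8^(j+1)) − 8·(-2^j + 3·8^j) = (-1)·2^j·(2 − 8) = (6)·2^j. Since 2 | h(j) by the inductive hypothesis, 2 | 8·h(j); and 2 | 6 since 6 = 2·3. Therefore 2 | h(j+1).
Hence, by induction on m, the claim holds for every m ≥ 1.
Therefore the largest such d is 2.

d = 2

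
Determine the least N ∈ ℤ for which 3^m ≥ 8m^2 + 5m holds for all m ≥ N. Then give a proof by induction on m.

N = 5

At m = 4: 81 < 148, so the inequality fails and N ≥ 5. We prove 3^m ≥ 8m^2 + 5m for all m ≥ 5.
Base case (m = 5): 3^m = 243 and 8m^2 + 5m = 225, so 243 ≥ 225.
Suppose the result is true for m = r, so 3^r ≥ 8r^2 + 5r.
Then 3^(r + 1) = 3·(3^r) ≥ 3·(8r^2 + 5r).
Also, for r ≥ 5 we have 3·(8r^2 + 5r) ≥ 8(r+1)^2 + 5(r+1), since 3·(8r^2 + 5r) − (8(r+1)^2 + 5(r+1)) = 16r^2 - 6r - 13, which is nonnegative for all r ≥ 5.
Combining, 3^(r + 1) ≥ 8(r+1)^2 + 5(r+1).
Hence, by induction on m, the claim holds for every m ≥ 5.
Hence the smallest such N is 5.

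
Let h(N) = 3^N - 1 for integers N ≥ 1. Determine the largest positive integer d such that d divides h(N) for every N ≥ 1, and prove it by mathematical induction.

d = 2

Computing the first values: h(1) = 2 and h(2) = 8; gcd(2, 8) = 2, so d ≤ 2.
We prove 2 | 3^N - 1 for all N ≥ 1 by induction on N.
For the base case N = 1: h(1) = 2 = 2·(1), so 2 | h(1).
For the inductive step, assume it holds for an arbitrary r ≥ 1, i.e. 2 | h(r). Then
3^{r+1} − 1^{r+1} = 3·3^r − 1·1^r = 3·(3^r − 1^r) + (2)·1^r. The first term is divisible by 2 by the inductive hypothesis, and the second term (2)·1^r is divisible by 2 since 2 | 2. Hence 2 | h(r+1).
This completes the induction.
Therefore the largest such d is 2.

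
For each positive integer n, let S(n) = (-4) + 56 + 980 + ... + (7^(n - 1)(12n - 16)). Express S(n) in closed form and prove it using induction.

We claim S(n) = 7^n(2n - 3) + 3 for all n ≥ 1.
Base step (n = 1): S(1) = -4, and the closed form gives -4. They agree.
Suppose the result is true for n = k, so S(k) = 7^k(2k - 3) + 3.
Then S(k+1) = S(k) + (7^k(12k - 4)) = (7^k(2k - 3) + 3) + (7^k(12k - 4)).
Simplifying, S(k+1) = 14·7^k·k - 7·7^k + 3 = 7^(k+1)(2(k+1) - 3) + 3,
which is the closed form with n = k+1.
By the principle of mathematical induction, the result holds for all n ≥ 1.

S(n) = 7^n(2n - 3) + 3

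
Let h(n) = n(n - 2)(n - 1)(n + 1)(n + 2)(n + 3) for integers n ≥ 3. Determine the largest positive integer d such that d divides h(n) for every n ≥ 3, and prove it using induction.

d = 720

Computing the first values: h(3) = 720 and h(4) = 5040; gcd(720, 5040) = 720, so d ≤ 720.
We prove 720 | n(n - 2)(n - 1)(n + 1)(n + 2)(n + 3) for all n ≥ 3 by induction on n.
For the base case n = 3: h(3) = 720 = 720·(1), so 720 | h(3).
Inductive step: suppose the statement holds for some p ≥ 3, i.e. 720 | h(p). Then
h(p+1) − h(p) = (p-1)·p·(p+1)·(p+2)·(p+3)·(p+4) − (p-2)·(p-1)·p·(p+1)·(p+2)·(p+3) = (p-1)·p·(p+1)·(p+2)·(p+3)·[(p+4) − (p-2)] = 6·(p-1)·p·(p+1)·(p+2)·(p+3). The product of 5 consecutive integers is divisible by (5)! = 120, so h(p+1) − h(p) is divisible by 6·120 = 720. By the inductive hypothesis 720 | h(p), hence 720 | h(p+1).
By induction, the statement is established for all n ≥ 3.
Therefore the largest such d is 720.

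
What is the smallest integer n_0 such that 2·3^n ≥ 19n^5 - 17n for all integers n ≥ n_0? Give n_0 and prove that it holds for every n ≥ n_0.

At n = 14: 9565938 < 10218418, so the inequality fails and n_0 ≥ 15. We prove 2·3^n ≥ 19n^5 - 17n for all n ≥ 15.
Base case (n = 15): 2·3^n = 28697814 and 19n^5 - 17n = 14427870, so 28697814 ≥ 14427870.
Inductive step: assume the claim holds for n = m, so 2·3^m ≥ 19m^5 - 17m.
Then 2·3^(m + 1) = 3·(2·3^m) ≥ 3·(19m^5 - 17m).
Also, for m ≥ 15 we have 3·(19m^5 - 17m) ≥ 19(m+1)^5 - 17(m+1), since 3·(19m^5 - 17m) − (19(m+1)^5 - 17(m+1)) = 38m^5 - 95m^4 - 190m^3 - 190m^2 - 129m - 2, which is nonnegative for all m ≥ 15.
Combining, 2·3^(m + 1) ≥ 19(m+1)^5 - 17(m+1).
By induction, the statement is established for all n ≥ 15.
Hence the smallest such n_0 is 15.

n_0 = 15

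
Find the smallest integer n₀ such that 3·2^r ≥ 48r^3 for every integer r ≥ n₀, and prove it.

n₀ = 16

At r = 15: 98304 < 162000, so the inequality fails and n₀ ≥ 16. We prove 3·2^r ≥ 48r^3 for all r ≥ 16.
Base step (r = 16): 3·2^r = 196608 and 48r^3 = 196608, so 196608 ≥ 196608.
Inductive step: suppose the statement holds for some i ≥ 16, so 3·2^i ≥ 48i^3.
Then 3·2^(i + 1) = 2·(3·2^i) ≥ 2·(48i^3).
Also, for i ≥ 16 we have 2·(48i^3) ≥ 48(i+1)^3, since 2 ≥ (1 + 1/i)^3 for all i ≥ 16.
Combining, 3·2^(i + 1) ≥ 48(i+1)^3.
This completes the induction.
Hence the smallest such n₀ is 16.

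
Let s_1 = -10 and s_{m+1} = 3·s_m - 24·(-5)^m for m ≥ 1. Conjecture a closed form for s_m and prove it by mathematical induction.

Computing the first terms: s_1 = -10, s_2 = 90, s_3 = -330. This suggests s_m = 3(-5)^m + 5·3^(m - 1).
Base case (m = 1): the formula gives -10 = -10 = s_1.
Inductive step: assume the claim holds for m = p, so s_p = 3(-5)^p + 5·3^(p - 1).
Then s_{p+1} = 3·s_p - 24·(-5)^p = 3·(3(-5)^p + 5·3^(p - 1)) - 24·(-5)^p = 3(-5)^(p + 1) + 5·3^p = 3(-5)^(p+1) + 5·3^((p+1) - 1),
which is the claimed formula at m = p+1.
Hence, by induction on m, the claim holds for every m ≥ 1.

s_m = 3(-5)^m + 5·3^(m - 1)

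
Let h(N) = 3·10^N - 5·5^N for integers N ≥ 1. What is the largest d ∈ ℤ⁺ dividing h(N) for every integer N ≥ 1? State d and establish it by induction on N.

d = 5

Computing the first values: h(1) = 5 and h(2) = 175; gcd(5, 175) = 5, so d ≤ 5.
We prove 5 | 3·10^N - 5·5^N for all N ≥ 1 by induction on N.
Base step (N = 1): h(1) = 5 = 5·(1), so 5 | h(1).
Inductive step: suppose the statement holds for some j ≥ 1, i.e. 5 | h(j). Then
h(j+1) − 10·h(j) = (3·10^(j+1) - 5·5^(j+1)) − 10·(3·10^j - 5·5^j) = (-5)·5^j·(5 − 10) = (25)·5^j. Since 5 | h(j) by the inductive hypothesis, 5 | 10·h(j); and 5 | 25 since 25 = 5·5. Therefore 5 | h(j+1).
By induction, the statement is established for all N ≥ 1.
Therefore the largest such d is 5.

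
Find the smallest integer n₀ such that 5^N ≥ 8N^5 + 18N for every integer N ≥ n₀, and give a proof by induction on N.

n₀ = 8

At N = 7: 78125 < 134582, so the inequality fails and n₀ ≥ 8. We prove 5^N ≥ 8N^5 + 18N for all N ≥ 8.
For the base case N = 8: 5^N = 390625 and 8N^5 + 18N = 262288, so 390625 ≥ 262288.
Inductive step: suppose the statement holds for some j ≥ 8, so 5^j ≥ 8j^5 + 18j.
Then 5^(j + 1) = 5·(5^j) ≥ 5·(8j^5 + 18j).
Also, for j ≥ 8 we have 5·(8j^5 + 18j) ≥ 8(j+1)^5 + 18(j+1), since 5·(8j^5 + 18j) − (8(j+1)^5 + 18(j+1)) = 32j^5 - 40j^4 - 80j^3 - 80j^2 + 32j - 26, which is nonnegative for all j ≥ 8.
Combining, 5^(j + 1) ≥ 8(j+1)^5 + 18(j+1).
By induction, the statement is established for all N ≥ 8.
Hence the smallest such n₀ is 8.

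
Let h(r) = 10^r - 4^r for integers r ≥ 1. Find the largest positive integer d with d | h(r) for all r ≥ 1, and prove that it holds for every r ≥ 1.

d = 6

Computing the first values: h(1) = 6 and h(2) = 84; gcd(6, 84) = 6, so d ≤ 6.
We prove 6 | 10^r - 4^r for all r ≥ 1 by induction on r.
Base case (r = 1): h(1) = 6 = 6·(1), so 6 | h(1).
For the inductive step, assume it holds for an arbitrary j ≥ 1, i.e. 6 | h(j). Then
10^{j+1} − 4^{j+1} = 10·10^j − 4·4^j = 10·(10^j − 4^j) + (6)·4^j. The first term is divisible by 6 by the inductive hypothesis, and the second term (6)·4^j is divisible by 6 since 6 | 6. Hence 6 | h(j+1).
This completes the induction.
Therefore the largest such d is 6.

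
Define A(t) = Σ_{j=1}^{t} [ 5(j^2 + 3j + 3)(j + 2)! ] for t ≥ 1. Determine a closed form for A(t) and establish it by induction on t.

A(t) = (5t + 5)(t + 3)! - 30

We claim A(t) = (5t + 5)(t + 3)! - 30 for all t ≥ 1.
Base step (t = 1): A(1) = 210, and the closed form gives 210. They agree.
Inductive step: suppose the statement holds for some j ≥ 1, so A(j) = (5j + 5)(j + 3)! - 30.
Then A(j+1) = A(j) + (5(j^2 + 5j + 7)(j + 3)!) = ((5j + 5)(j + 3)! - 30) + (5(j^2 + 5j + 7)(j + 3)!).
Simplifying, A(j+1) = (5(j+1) + 5)((j+1) + 3)! - 30,
which is the closed form with t = j+1.
By induction, the statement is established for all t ≥ 1.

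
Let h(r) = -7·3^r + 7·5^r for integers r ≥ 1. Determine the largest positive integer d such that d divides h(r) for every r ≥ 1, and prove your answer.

d = 14

Computing the first values: h(1) = 14 and h(2) = 112; gcd(14, 112) = 14, so d ≤ 14.
We prove 14 | -7·3^r + 7·5^r for all r ≥ 1 by induction on r.
Base case (r = 1): h(1) = 14 = 14·(1), so 14 | h(1).
Suppose the result is true for r = p, i.e. 14 | h(p). Then
h(p+1) − 5·h(p) = (-7·3^(p+1) + 7·5^(p+1)) − 5·(-7·3^p + 7·5^p) = (-7)·3^p·(3 − 5) = (14)·3^p. Since 14 | h(p) by the inductive hypothesis, 14 | 5·h(p); and 14 | 14 since 14 = 14·1. Therefore 14 | h(p+1).
By the principle of mathematical induction, the result holds for all r ≥ 1.
Therefore the largest such d is 14.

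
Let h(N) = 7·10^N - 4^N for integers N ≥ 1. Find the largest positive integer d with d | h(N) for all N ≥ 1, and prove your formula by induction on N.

d = 6

Computing the first values: h(1) = 66 and h(2) = 684; gcd(66, 684) = 6, so d ≤ 6.
We prove 6 | 7·10^N - 4^N for all N ≥ 1 by induction on N.
For the base case N = 1: h(1) = 66 = 6·(11), so 6 | h(1).
Suppose the result is true for N = i, i.e. 6 | h(i). Then
h(i+1) − 10·h(i) = (7·10^(i+1) - 4^(i+1)) − 10·(7·10^i - 4^i) = (-1)·4^i·(4 − 10) = (6)·4^i. Since 6 | h(i) by the inductive hypothesis, 6 | 10·h(i); and 6 | 6 since 6 = 6·1. Therefore 6 | h(i+1).
Hence, by induction on N, the claim holds for every N ≥ 1.
Therefore the largest such d is 6.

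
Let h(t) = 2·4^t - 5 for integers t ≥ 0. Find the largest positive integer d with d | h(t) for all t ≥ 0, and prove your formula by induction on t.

d = 3

Computing the first values: h(0) = -3 and h(1) = 3; gcd(-3, 3) = 3, so d ≤ 3.
We prove 3 | 2·4^t - 5 for all t ≥ 0 by induction on t.
Base case (t = 0): h(0) = -3 = 3·(-1), so 3 | h(0).
Inductive step: assume the claim holds for t = m, i.e. 3 | h(m). Then
h(m+1) = 2·4^(m+1) - 5 = 4·(2·4^m - 5) + 15 = 4·h(m) + 15. The first term is divisible by 3 by the inductive hypothesis, and 15 is divisible by 3. Hence 3 | h(m+1).
By induction, the statement is established for all t ≥ 0.
Therefore the largest such d is 3.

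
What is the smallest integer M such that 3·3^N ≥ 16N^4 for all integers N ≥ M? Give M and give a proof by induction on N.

M = 10

At N = 9: 59049 < 104976, so the inequality fails and M ≥ 10. We prove 3·3^N ≥ 16N^4 for all N ≥ 10.
Base step (N = 10): 3·3^N = 177147 and 16N^4 = 160000, so 177147 ≥ 160000.
Inductive step: assume the claim holds for N = m, so 3·3^m ≥ 16m^4.
Then 3·3^(m + 1) = 3·(3·3^m) ≥ 3·(16m^4).
Also, for m ≥ 10 we have 3·(16m^4) ≥ 16(m+1)^4, since 3 ≥ (1 + 1/m)^4 for all m ≥ 10.
Combining, 3·3^(m + 1) ≥ 16(m+1)^4.
By induction, the statement is established for all N ≥ 10.
Hence the smallest such M is 10.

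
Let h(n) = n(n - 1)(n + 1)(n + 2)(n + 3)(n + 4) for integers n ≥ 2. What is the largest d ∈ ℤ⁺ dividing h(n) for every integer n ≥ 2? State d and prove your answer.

Computing the first values: h(2) = 720 and h(3) = 5040; gcd(720, 5040) = 720, so d ≤ 720.
We prove 720 | n(n - 1)(n + 1)(n + 2)(n + 3)(n + 4) for all n ≥ 2 by induction on n.
For the base case n = 2: h(2) = 720 = 720·(1), so 720 | h(2).
Inductive step: suppose the statement holds for some m ≥ 2, i.e. 720 | h(m). Then
h(m+1) − h(m) = m·(m+1)·(m+2)·(m+3)·(m+4)·(m+5) − (m-1)·m·(m+1)·(m+2)·(m+3)·(m+4) = m·(m+1)·(m+2)·(m+3)·(m+4)·[(m+5) − (m-1)] = 6·m·(m+1)·(m+2)·(m+3)·(m+4). The product of 5 consecutive integers is divisible by (5)! = 120, so h(m+1) − h(m) is divisible by 6·120 = 720. By the inductive hypothesis 720 | h(m), hence 720 | h(m+1).
This completes the induction.
Therefore the largest such d is 720.

d = 720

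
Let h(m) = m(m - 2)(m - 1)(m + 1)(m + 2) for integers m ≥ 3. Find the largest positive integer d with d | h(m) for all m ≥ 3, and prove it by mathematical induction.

d = 120

Computing the first values: h(3) = 120 and h(4) = 720; gcd(120, 720) = 120, so d ≤ 120.
We prove 120 | m(m - 2)(m - 1)(m + 1)(m + 2) for all m ≥ 3 by induction on m.
For the base case m = 3: h(3) = 120 = 120·(1), so 120 | h(3).
Inductive step: assume the claim holds for m = k, i.e. 120 | h(k). Then
h(k+1) − h(k) = (k-1)·k·(k+1)·(k+2)·(k+3) − (k-2)·(k-1)·k·(k+1)·(k+2) = (k-1)·k·(k+1)·(k+2)·[(k+3) − (k-2)] = 5·(k-1)·k·(k+1)·(k+2). The product of 4 consecutive integers is divisible by (4)! = 24, so h(k+1) − h(k) is divisible by 5·24 = 120. By the inductive hypothesis 120 | h(k), hence 120 | h(k+1).
Hence, by induction on m, the claim holds for every m ≥ 3.
Therefore the largest such d is 120.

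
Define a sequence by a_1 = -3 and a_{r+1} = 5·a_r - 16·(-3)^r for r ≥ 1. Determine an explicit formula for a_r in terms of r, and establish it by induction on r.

a_r = 2(-3)^r + 3·5^(r - 1)

Computing the first terms: a_1 = -3, a_2 = 33, a_3 = 21. This suggests a_r = 2(-3)^r + 3·5^(r - 1).
Base step (r = 1): the formula gives -3 = -3 = a_1.
Suppose the result is true for r = k, so a_k = 2(-3)^k + 3·5^(k - 1).
Then a_{k+1} = 5·a_k - 16·(-3)^k = 5·(2(-3)^k + 3·5^(k - 1)) - 16·(-3)^k = 2(-3)^(k + 1) + 3·5^k = 2(-3)^(k+1) + 3·5^((k+1) - 1),
which is the claimed formula at r = k+1.
Hence, by induction on r, the claim holds for every r ≥ 1.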